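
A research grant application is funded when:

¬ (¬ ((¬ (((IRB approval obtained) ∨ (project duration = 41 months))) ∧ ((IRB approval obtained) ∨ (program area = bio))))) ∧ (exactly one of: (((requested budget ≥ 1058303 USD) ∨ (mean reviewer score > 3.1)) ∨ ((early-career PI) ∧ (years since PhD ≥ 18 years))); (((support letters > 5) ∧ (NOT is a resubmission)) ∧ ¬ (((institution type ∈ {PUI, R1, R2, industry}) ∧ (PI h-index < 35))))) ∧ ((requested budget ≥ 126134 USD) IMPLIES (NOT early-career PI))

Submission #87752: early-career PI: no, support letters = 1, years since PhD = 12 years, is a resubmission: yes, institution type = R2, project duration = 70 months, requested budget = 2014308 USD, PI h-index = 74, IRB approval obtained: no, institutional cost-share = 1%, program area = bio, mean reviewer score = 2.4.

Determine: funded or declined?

Atomic conditions:
  IRB approval obtained: no → false
  project duration = 41 months: 70 == 41 is false
  program area = bio: bio == bio is true
  requested budget ≥ 1058303 USD: 2014308 ≥ 1058303 is true
  mean reviewer score > 3.1: 2.4 > 3.1 is false
  early-career PI: no → false
  years since PhD ≥ 18 years: 12 ≥ 18 is false
  support letters > 5: 1 > 5 is false
  NOT is a resubmission: yes → false
  institution type ∈ {PUI, R1, R2, industry}: R2 is in the set → true
  PI h-index < 35: 74 < 35 is false
  requested budget ≥ 126134 USD: 2014308 ≥ 126134 is true
  NOT early-career PI: no → true
Combine:
[1.1.1.1.1] false OR false = false
[1.1.1.1] NOT false = true
[1.1.1.2] false OR true = true
[1.1.1] true AND true = true
[1.1] NOT true = false
[1] NOT false = true
[2.1.1] true OR false = true
[2.1.2] false AND false = false
[2.1] true OR false = true
[2.2.1] false AND false = false
[2.2.2.1] true AND false = false
[2.2.2] NOT false = true
[2.2] false AND true = false
[2] exactly-one(true, false) = true
[3] true → true = true
[root] true AND true AND true = true
Overall: true → funded

Funded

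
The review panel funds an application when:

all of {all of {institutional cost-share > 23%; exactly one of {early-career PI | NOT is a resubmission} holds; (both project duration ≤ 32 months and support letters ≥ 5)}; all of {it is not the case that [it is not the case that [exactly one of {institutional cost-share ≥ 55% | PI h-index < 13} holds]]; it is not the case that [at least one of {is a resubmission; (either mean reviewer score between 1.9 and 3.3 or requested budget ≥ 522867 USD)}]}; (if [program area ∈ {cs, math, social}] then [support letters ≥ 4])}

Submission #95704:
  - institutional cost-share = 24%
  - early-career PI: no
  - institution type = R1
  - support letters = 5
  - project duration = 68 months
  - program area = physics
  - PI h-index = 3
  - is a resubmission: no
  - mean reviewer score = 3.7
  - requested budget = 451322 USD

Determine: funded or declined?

Atomic conditions:
  institutional cost-share > 23%: 24 > 23 is true
  early-career PI: no → false
  NOT is a resubmission: no → true
  project duration ≤ 32 months: 68 ≤ 32 is false
  support letters ≥ 5: 5 ≥ 5 is true
  institutional cost-share ≥ 55%: 24 ≥ 55 is false
  PI h-index < 13: 3 < 13 is true
  is a resubmission: no → false
  mean reviewer score between 1.9 and 3.3: 3.7 in [1.9, 3.3] is false
  requested budget ≥ 522867 USD: 451322 ≥ 522867 is false
  program area ∈ {cs, math, social}: physics is not in the set → false
  support letters ≥ 4: 5 ≥ 4 is true
Combine:
[1.2] exactly-one(false, true) = true
[1.3] false AND true = false
[1] true AND true AND false = false
[2.1.1.1] exactly-one(false, true) = true
[2.1.1] NOT true = false
[2.1] NOT false = true
[2.2.1.2] false OR false = false
[2.2.1] false OR false = false
[2.2] NOT false = true
[2] true AND true = true
[3] false → true (antecedent false ⇒ implication holds) = true
[root] false AND true AND true = false
Overall: false → declined

Declined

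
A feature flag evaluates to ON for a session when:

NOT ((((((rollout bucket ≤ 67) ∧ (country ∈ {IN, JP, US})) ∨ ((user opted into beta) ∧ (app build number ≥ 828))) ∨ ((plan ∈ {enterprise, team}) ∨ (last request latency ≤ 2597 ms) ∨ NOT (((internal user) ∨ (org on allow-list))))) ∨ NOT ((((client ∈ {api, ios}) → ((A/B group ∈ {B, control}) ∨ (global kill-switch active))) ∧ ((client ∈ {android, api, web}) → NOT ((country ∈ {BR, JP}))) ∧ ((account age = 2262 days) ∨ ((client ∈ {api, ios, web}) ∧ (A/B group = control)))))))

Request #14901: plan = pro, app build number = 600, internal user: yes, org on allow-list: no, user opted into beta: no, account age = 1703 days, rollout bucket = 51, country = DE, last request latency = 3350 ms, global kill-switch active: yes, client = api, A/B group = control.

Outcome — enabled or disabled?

Enabled

Atomic conditions:
  rollout bucket ≤ 67: 51 ≤ 67 is true
  country ∈ {IN, JP, US}: DE is not in the set → false
  user opted into beta: no → false
  app build number ≥ 828: 600 ≥ 828 is false
  plan ∈ {enterprise, team}: pro is not in the set → false
  last request latency ≤ 2597 ms: 3350 ≤ 2597 is false
  internal user: yes → true
  org on allow-list: no → false
  client ∈ {api, ios}: api is in the set → true
  A/B group ∈ {B, control}: control is in the set → true
  global kill-switch active: yes → true
  client ∈ {android, api, web}: api is in the set → true
  country ∈ {BR, JP}: DE is not in the set → false
  account age = 2262 days: 1703 == 2262 is false
  client ∈ {api, ios, web}: api is in the set → true
  A/B group = control: control == control is true
Combine:
[1.1.1.1] true AND false = false
[1.1.1.2] false AND false = false
[1.1.1] false OR false = false
[1.1.2.3.1] true OR false = true
[1.1.2.3] NOT true = false
[1.1.2] false OR false OR false = false
[1.1] false OR false = false
[1.2.1.1.2] true OR true = true
[1.2.1.1] true → true = true
[1.2.1.2.2] NOT false = true
[1.2.1.2] true → true = true
[1.2.1.3.2] true AND true = true
[1.2.1.3] false OR true = true
[1.2.1] true AND true AND true = true
[1.2] NOT true = false
[1] false OR false = false
[root] NOT false = true
Overall: true → enabled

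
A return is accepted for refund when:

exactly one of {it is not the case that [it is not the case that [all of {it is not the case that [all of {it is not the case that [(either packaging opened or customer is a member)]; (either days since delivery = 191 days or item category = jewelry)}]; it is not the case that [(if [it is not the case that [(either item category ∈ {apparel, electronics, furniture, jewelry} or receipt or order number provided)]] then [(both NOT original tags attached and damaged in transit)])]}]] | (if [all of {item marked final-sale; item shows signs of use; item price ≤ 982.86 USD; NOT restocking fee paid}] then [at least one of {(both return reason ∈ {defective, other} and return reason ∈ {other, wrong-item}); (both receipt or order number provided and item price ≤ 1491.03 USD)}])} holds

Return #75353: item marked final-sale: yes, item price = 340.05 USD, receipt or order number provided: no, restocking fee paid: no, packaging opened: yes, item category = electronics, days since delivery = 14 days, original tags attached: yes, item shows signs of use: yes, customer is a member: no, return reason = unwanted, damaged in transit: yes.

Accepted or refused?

Refused

Atomic conditions:
  packaging opened: yes → true
  customer is a member: no → false
  days since delivery = 191 days: 14 == 191 is false
  item category = jewelry: electronics == jewelry is false
  item category ∈ {apparel, electronics, furniture, jewelry}: electronics is in the set → true
  receipt or order number provided: no → false
  NOT original tags attached: yes → false
  damaged in transit: yes → true
  item marked final-sale: yes → true
  item shows signs of use: yes → true
  item price ≤ 982.86 USD: 340.05 ≤ 982.86 is true
  NOT restocking fee paid: no → true
  return reason ∈ {defective, other}: unwanted is not in the set → false
  return reason ∈ {other, wrong-item}: unwanted is not in the set → false
  item price ≤ 1491.03 USD: 340.05 ≤ 1491.03 is true
Combine:
[1.1.1.1.1.1.1] true OR false = true
[1.1.1.1.1.1] NOT true = false
[1.1.1.1.1.2] false OR false = false
[1.1.1.1.1] false AND false = false
[1.1.1.1] NOT false = true
[1.1.1.2.1.1.1] true OR false = true
[1.1.1.2.1.1] NOT true = false
[1.1.1.2.1.2] false AND true = false
[1.1.1.2.1] false → false (antecedent false ⇒ implication holds) = true
[1.1.1.2] NOT true = false
[1.1.1] true AND false = false
[1.1] NOT false = true
[1] NOT true = false
[2.1] true AND true AND true AND true = true
[2.2.1] false AND false = false
[2.2.2] false AND true = false
[2.2] false OR false = false
[2] true → false = false
[root] exactly-one(false, false) = false
Overall: false → refused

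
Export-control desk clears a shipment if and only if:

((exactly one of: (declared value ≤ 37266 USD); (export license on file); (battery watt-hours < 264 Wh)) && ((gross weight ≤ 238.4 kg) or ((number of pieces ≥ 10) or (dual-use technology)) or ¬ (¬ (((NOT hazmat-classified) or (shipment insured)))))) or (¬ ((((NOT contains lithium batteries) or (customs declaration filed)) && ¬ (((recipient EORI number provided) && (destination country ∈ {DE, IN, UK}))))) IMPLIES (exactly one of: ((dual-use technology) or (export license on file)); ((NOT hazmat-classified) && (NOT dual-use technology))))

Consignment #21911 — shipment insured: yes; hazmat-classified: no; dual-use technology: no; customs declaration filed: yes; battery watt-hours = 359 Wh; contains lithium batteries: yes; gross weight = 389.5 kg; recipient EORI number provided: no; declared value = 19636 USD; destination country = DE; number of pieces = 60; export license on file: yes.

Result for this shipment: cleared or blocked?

Cleared

Atomic conditions:
  declared value ≤ 37266 USD: 19636 ≤ 37266 is true
  export license on file: yes → true
  battery watt-hours < 264 Wh: 359 < 264 is false
  gross weight ≤ 238.4 kg: 389.5 ≤ 238.4 is false
  number of pieces ≥ 10: 60 ≥ 10 is true
  dual-use technology: no → false
  NOT hazmat-classified: no → true
  shipment insured: yes → true
  NOT contains lithium batteries: yes → false
  customs declaration filed: yes → true
  recipient EORI number provided: no → false
  destination country ∈ {DE, IN, UK}: DE is in the set → true
  NOT dual-use technology: no → true
Combine:
[1.1] exactly-one(true, true, false) = false
[1.2.2] true OR false = true
[1.2.3.1.1] true OR true = true
[1.2.3.1] NOT true = false
[1.2.3] NOT false = true
[1.2] false OR true OR true = true
[1] false AND true = false
[2.1.1.1] false OR true = true
[2.1.1.2.1] false AND true = false
[2.1.1.2] NOT false = true
[2.1.1] true AND true = true
[2.1] NOT true = false
[2.2.1] false OR true = true
[2.2.2] true AND true = true
[2.2] exactly-one(true, true) = false
[2] false → false (antecedent false ⇒ implication holds) = true
[root] false OR true = true
Overall: true → cleared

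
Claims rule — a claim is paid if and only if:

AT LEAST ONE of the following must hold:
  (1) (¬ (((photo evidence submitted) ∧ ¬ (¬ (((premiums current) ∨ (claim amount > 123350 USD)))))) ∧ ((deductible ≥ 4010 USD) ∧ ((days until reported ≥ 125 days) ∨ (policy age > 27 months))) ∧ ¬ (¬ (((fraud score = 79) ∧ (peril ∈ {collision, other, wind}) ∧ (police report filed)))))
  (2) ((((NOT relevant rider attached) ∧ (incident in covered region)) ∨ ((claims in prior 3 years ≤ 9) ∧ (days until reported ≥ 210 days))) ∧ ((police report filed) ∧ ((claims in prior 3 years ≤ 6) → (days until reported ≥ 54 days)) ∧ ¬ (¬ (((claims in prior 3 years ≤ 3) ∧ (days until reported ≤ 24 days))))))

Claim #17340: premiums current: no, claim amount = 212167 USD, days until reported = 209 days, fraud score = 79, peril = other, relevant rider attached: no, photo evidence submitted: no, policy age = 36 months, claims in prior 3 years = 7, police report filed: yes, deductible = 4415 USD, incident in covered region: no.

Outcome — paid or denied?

Paid

Atomic conditions:
  photo evidence submitted: no → false
  premiums current: no → false
  claim amount > 123350 USD: 212167 > 123350 is true
  deductible ≥ 4010 USD: 4415 ≥ 4010 is true
  days until reported ≥ 125 days: 209 ≥ 125 is true
  policy age > 27 months: 36 > 27 is true
  fraud score = 79: 79 == 79 is true
  peril ∈ {collision, other, wind}: other is in the set → true
  police report filed: yes → true
  NOT relevant rider attached: no → true
  incident in covered region: no → false
  claims in prior 3 years ≤ 9: 7 ≤ 9 is true
  days until reported ≥ 210 days: 209 ≥ 210 is false
  claims in prior 3 years ≤ 6: 7 ≤ 6 is false
  days until reported ≥ 54 days: 209 ≥ 54 is true
  claims in prior 3 years ≤ 3: 7 ≤ 3 is false
  days until reported ≤ 24 days: 209 ≤ 24 is false
Combine:
[1.1.1.2.1.1] false OR true = true
[1.1.1.2.1] NOT true = false
[1.1.1.2] NOT false = true
[1.1.1] false AND true = false
[1.1] NOT false = true
[1.2.2] true OR true = true
[1.2] true AND true = true
[1.3.1.1] true AND true AND true = true
[1.3.1] NOT true = false
[1.3] NOT false = true
[1] true AND true AND true = true
[2.1.1] true AND false = false
[2.1.2] true AND false = false
[2.1] false OR false = false
[2.2.2] false → true (antecedent false ⇒ implication holds) = true
[2.2.3.1.1] false AND false = false
[2.2.3.1] NOT false = true
[2.2.3] NOT true = false
[2.2] true AND true AND false = false
[2] false AND false = false
[root] true OR false = true
Overall: true → paid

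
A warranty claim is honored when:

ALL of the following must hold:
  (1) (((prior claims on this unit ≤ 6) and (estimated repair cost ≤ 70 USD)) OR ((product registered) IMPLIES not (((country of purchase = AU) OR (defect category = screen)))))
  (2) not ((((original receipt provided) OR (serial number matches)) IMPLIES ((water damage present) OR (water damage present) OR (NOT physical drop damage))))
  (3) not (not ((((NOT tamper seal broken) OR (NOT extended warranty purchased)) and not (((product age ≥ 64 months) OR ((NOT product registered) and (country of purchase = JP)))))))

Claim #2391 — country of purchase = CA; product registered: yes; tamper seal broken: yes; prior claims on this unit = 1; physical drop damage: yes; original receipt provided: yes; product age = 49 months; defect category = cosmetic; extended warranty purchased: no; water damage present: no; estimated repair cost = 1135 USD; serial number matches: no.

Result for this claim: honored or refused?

Atomic conditions:
  prior claims on this unit ≤ 6: 1 ≤ 6 is true
  estimated repair cost ≤ 70 USD: 1135 ≤ 70 is false
  product registered: yes → true
  country of purchase = AU: CA == AU is false
  defect category = screen: cosmetic == screen is false
  original receipt provided: yes → true
  serial number matches: no → false
  water damage present: no → false
  NOT physical drop damage: yes → false
  NOT tamper seal broken: yes → false
  NOT extended warranty purchased: no → true
  product age ≥ 64 months: 49 ≥ 64 is false
  NOT product registered: yes → false
  country of purchase = JP: CA == JP is false
Combine:
[1.1] true AND false = false
[1.2.2.1] false OR false = false
[1.2.2] NOT false = true
[1.2] true → true = true
[1] false OR true = true
[2.1.1] true OR false = true
[2.1.2] false OR false OR false = false
[2.1] true → false = false
[2] NOT false = true
[3.1.1.1] false OR true = true
[3.1.1.2.1.2] false AND false = false
[3.1.1.2.1] false OR false = false
[3.1.1.2] NOT false = true
[3.1.1] true AND true = true
[3.1] NOT true = false
[3] NOT false = true
[root] true AND true AND true = true
Overall: true → honored

Honored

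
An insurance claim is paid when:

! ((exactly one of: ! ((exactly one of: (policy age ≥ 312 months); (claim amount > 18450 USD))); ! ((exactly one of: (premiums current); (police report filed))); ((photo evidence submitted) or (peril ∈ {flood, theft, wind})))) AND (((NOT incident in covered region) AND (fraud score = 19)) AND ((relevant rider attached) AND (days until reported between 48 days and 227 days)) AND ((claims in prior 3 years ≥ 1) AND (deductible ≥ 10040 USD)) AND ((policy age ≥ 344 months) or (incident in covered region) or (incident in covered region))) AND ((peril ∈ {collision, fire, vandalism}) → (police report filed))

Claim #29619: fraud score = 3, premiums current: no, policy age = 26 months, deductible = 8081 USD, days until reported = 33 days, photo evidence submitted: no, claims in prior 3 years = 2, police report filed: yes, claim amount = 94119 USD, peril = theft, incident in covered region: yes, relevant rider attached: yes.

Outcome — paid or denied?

Atomic conditions:
  policy age ≥ 312 months: 26 ≥ 312 is false
  claim amount > 18450 USD: 94119 > 18450 is true
  premiums current: no → false
  police report filed: yes → true
  photo evidence submitted: no → false
  peril ∈ {flood, theft, wind}: theft is in the set → true
  NOT incident in covered region: yes → false
  fraud score = 19: 3 == 19 is false
  relevant rider attached: yes → true
  days until reported between 48 days and 227 days: 33 in [48, 227] is false
  claims in prior 3 years ≥ 1: 2 ≥ 1 is true
  deductible ≥ 10040 USD: 8081 ≥ 10040 is false
  policy age ≥ 344 months: 26 ≥ 344 is false
  incident in covered region: yes → true
  peril ∈ {collision, fire, vandalism}: theft is not in the set → false
Combine:
[1.1.1.1] exactly-one(false, true) = true
[1.1.1] NOT true = false
[1.1.2.1] exactly-one(false, true) = true
[1.1.2] NOT true = false
[1.1.3] false OR true = true
[1.1] exactly-one(false, false, true) = true
[1] NOT true = false
[2.1] false AND false = false
[2.2] true AND false = false
[2.3] true AND false = false
[2.4] false OR true OR true = true
[2] false AND false AND false AND true = false
[3] false → true (antecedent false ⇒ implication holds) = true
[root] false AND false AND true = false
Overall: false → denied

Denied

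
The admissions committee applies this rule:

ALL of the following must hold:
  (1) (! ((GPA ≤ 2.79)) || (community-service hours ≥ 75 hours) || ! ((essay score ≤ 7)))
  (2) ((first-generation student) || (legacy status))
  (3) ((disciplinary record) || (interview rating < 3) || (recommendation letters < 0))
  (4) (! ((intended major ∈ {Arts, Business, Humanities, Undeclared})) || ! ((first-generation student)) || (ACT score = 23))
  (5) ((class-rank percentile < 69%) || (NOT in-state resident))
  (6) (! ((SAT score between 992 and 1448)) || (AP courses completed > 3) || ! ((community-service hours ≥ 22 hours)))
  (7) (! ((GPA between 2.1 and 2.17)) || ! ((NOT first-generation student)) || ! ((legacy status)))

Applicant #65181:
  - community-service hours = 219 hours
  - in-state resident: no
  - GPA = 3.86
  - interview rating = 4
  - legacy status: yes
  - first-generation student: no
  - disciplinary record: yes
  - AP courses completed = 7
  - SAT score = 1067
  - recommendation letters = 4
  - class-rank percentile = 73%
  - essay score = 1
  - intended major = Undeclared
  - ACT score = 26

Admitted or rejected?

Admitted

Atomic conditions:
  GPA ≤ 2.79: 3.86 ≤ 2.79 is false
  community-service hours ≥ 75 hours: 219 ≥ 75 is true
  essay score ≤ 7: 1 ≤ 7 is true
  first-generation student: no → false
  legacy status: yes → true
  disciplinary record: yes → true
  interview rating < 3: 4 < 3 is false
  recommendation letters < 0: 4 < 0 is false
  intended major ∈ {Arts, Business, Humanities, Undeclared}: Undeclared is in the set → true
  ACT score = 23: 26 == 23 is false
  class-rank percentile < 69%: 73 < 69 is false
  NOT in-state resident: no → true
  SAT score between 992 and 1448: 1067 in [992, 1448] is true
  AP courses completed > 3: 7 > 3 is true
  community-service hours ≥ 22 hours: 219 ≥ 22 is true
  GPA between 2.1 and 2.17: 3.86 in [2.1, 2.17] is false
  NOT first-generation student: no → true
Combine:
[1.1] NOT false = true
[1.3] NOT true = false
[1] true OR true OR false = true
[2] false OR true = true
[3] true OR false OR false = true
[4.1] NOT true = false
[4.2] NOT false = true
[4] false OR true OR false = true
[5] false OR true = true
[6.1] NOT true = false
[6.3] NOT true = false
[6] false OR true OR false = true
[7.1] NOT false = true
[7.2] NOT true = false
[7.3] NOT true = false
[7] true OR false OR false = true
[root] true AND true AND true AND true AND true AND true AND true = true
Overall: true → admitted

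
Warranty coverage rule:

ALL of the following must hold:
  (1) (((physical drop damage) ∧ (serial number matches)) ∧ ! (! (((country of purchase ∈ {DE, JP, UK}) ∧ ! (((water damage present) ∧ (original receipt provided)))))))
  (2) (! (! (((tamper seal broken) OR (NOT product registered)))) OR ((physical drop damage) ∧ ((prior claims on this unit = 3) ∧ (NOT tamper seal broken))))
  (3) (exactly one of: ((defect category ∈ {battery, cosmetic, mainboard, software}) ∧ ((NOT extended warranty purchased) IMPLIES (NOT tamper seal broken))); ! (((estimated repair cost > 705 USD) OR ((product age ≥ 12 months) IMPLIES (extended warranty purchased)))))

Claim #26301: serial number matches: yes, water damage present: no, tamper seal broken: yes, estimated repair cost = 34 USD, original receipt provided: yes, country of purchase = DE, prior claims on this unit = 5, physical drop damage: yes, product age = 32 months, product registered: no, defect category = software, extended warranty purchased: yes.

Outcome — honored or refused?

Honored

Atomic conditions:
  physical drop damage: yes → true
  serial number matches: yes → true
  country of purchase ∈ {DE, JP, UK}: DE is in the set → true
  water damage present: no → false
  original receipt provided: yes → true
  tamper seal broken: yes → true
  NOT product registered: no → true
  prior claims on this unit = 3: 5 == 3 is false
  NOT tamper seal broken: yes → false
  defect category ∈ {battery, cosmetic, mainboard, software}: software is in the set → true
  NOT extended warranty purchased: yes → false
  estimated repair cost > 705 USD: 34 > 705 is false
  product age ≥ 12 months: 32 ≥ 12 is true
  extended warranty purchased: yes → true
Combine:
[1.1] true AND true = true
[1.2.1.1.2.1] false AND true = false
[1.2.1.1.2] NOT false = true
[1.2.1.1] true AND true = true
[1.2.1] NOT true = false
[1.2] NOT false = true
[1] true AND true = true
[2.1.1.1] true OR true = true
[2.1.1] NOT true = false
[2.1] NOT false = true
[2.2.2] false AND false = false
[2.2] true AND false = false
[2] true OR false = true
[3.1.2] false → false (antecedent false ⇒ implication holds) = true
[3.1] true AND true = true
[3.2.1.2] true → true = true
[3.2.1] false OR true = true
[3.2] NOT true = false
[3] exactly-one(true, false) = true
[root] true AND true AND true = true
Overall: true → honored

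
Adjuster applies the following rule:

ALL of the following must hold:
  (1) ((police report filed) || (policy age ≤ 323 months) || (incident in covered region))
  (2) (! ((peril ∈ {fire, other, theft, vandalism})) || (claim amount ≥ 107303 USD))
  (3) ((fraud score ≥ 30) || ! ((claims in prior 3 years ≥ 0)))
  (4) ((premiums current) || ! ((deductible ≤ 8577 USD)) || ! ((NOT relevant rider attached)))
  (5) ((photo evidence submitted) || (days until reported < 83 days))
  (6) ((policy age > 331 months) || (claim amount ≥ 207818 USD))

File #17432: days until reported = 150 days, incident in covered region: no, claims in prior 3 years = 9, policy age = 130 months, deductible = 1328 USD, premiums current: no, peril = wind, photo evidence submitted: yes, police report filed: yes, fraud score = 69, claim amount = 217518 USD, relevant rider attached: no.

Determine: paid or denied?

Denied

Atomic conditions:
  police report filed: yes → true
  policy age ≤ 323 months: 130 ≤ 323 is true
  incident in covered region: no → false
  peril ∈ {fire, other, theft, vandalism}: wind is not in the set → false
  claim amount ≥ 107303 USD: 217518 ≥ 107303 is true
  fraud score ≥ 30: 69 ≥ 30 is true
  claims in prior 3 years ≥ 0: 9 ≥ 0 is true
  premiums current: no → false
  deductible ≤ 8577 USD: 1328 ≤ 8577 is true
  NOT relevant rider attached: no → true
  photo evidence submitted: yes → true
  days until reported < 83 days: 150 < 83 is false
  policy age > 331 months: 130 > 331 is false
  claim amount ≥ 207818 USD: 217518 ≥ 207818 is true
Combine:
[1] true OR true OR false = true
[2.1] NOT false = true
[2] true OR true = true
[3.2] NOT true = false
[3] true OR false = true
[4.2] NOT true = false
[4.3] NOT true = false
[4] false OR false OR false = false
[5] true OR false = true
[6] false OR true = true
[root] true AND true AND true AND false AND true AND true = false
Overall: false → denied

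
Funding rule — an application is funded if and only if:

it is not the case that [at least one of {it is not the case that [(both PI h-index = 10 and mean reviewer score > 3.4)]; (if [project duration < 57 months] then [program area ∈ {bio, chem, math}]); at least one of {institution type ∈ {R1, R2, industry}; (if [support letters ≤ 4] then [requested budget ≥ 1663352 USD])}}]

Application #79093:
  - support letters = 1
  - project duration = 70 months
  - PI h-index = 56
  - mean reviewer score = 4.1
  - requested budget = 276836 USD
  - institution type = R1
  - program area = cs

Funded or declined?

Atomic conditions:
  PI h-index = 10: 56 == 10 is false
  mean reviewer score > 3.4: 4.1 > 3.4 is true
  project duration < 57 months: 70 < 57 is false
  program area ∈ {bio, chem, math}: cs is not in the set → false
  institution type ∈ {R1, R2, industry}: R1 is in the set → true
  support letters ≤ 4: 1 ≤ 4 is true
  requested budget ≥ 1663352 USD: 276836 ≥ 1663352 is false
Combine:
[1.1.1] false AND true = false
[1.1] NOT false = true
[1.2] false → false (antecedent false ⇒ implication holds) = true
[1.3.2] true → false = false
[1.3] true OR false = true
[1] true OR true OR true = true
[root] NOT true = false
Overall: false → declined

Declined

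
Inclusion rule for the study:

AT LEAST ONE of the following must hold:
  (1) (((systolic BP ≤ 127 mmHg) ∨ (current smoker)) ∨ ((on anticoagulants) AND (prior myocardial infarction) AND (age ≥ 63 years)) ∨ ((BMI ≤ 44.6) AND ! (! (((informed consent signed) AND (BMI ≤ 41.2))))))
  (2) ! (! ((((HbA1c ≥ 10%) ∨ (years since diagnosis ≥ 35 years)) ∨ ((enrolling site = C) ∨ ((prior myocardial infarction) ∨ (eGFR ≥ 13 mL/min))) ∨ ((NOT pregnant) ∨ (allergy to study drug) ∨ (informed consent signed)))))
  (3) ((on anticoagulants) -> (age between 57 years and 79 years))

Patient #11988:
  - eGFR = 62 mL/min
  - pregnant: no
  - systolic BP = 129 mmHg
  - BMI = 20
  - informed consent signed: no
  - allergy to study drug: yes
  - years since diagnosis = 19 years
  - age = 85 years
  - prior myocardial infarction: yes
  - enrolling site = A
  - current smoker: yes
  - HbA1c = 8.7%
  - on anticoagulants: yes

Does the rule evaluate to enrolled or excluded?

Enrolled

Atomic conditions:
  systolic BP ≤ 127 mmHg: 129 ≤ 127 is false
  current smoker: yes → true
  on anticoagulants: yes → true
  prior myocardial infarction: yes → true
  age ≥ 63 years: 85 ≥ 63 is true
  BMI ≤ 44.6: 20 ≤ 44.6 is true
  informed consent signed: no → false
  BMI ≤ 41.2: 20 ≤ 41.2 is true
  HbA1c ≥ 10%: 8.7 ≥ 10 is false
  years since diagnosis ≥ 35 years: 19 ≥ 35 is false
  enrolling site = C: A == C is false
  eGFR ≥ 13 mL/min: 62 ≥ 13 is true
  NOT pregnant: no → true
  allergy to study drug: yes → true
  age between 57 years and 79 years: 85 in [57, 79] is false
Combine:
[1.1] false OR true = true
[1.2] true AND true AND true = true
[1.3.2.1.1] false AND true = false
[1.3.2.1] NOT false = true
[1.3.2] NOT true = false
[1.3] true AND false = false
[1] true OR true OR false = true
[2.1.1.1] false OR false = false
[2.1.1.2.2] true OR true = true
[2.1.1.2] false OR true = true
[2.1.1.3] true OR true OR false = true
[2.1.1] false OR true OR true = true
[2.1] NOT true = false
[2] NOT false = true
[3] true → false = false
[root] true OR true OR false = true
Overall: true → enrolled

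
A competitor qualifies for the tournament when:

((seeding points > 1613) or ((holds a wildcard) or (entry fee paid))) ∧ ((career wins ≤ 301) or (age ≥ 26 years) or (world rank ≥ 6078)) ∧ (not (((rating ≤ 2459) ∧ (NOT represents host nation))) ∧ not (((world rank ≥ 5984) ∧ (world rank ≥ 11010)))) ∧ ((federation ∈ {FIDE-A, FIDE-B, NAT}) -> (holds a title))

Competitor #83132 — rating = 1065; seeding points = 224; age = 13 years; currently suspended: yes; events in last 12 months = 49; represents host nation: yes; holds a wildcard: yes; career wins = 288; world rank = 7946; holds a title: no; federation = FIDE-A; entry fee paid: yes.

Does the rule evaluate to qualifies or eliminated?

Eliminated

Atomic conditions:
  seeding points > 1613: 224 > 1613 is false
  holds a wildcard: yes → true
  entry fee paid: yes → true
  career wins ≤ 301: 288 ≤ 301 is true
  age ≥ 26 years: 13 ≥ 26 is false
  world rank ≥ 6078: 7946 ≥ 6078 is true
  rating ≤ 2459: 1065 ≤ 2459 is true
  NOT represents host nation: yes → false
  world rank ≥ 5984: 7946 ≥ 5984 is true
  world rank ≥ 11010: 7946 ≥ 11010 is false
  federation ∈ {FIDE-A, FIDE-B, NAT}: FIDE-A is in the set → true
  holds a title: no → false
Combine:
[1.2] true OR true = true
[1] false OR true = true
[2] true OR false OR true = true
[3.1.1] true AND false = false
[3.1] NOT false = true
[3.2.1] true AND false = false
[3.2] NOT false = true
[3] true AND true = true
[4] true → false = false
[root] true AND true AND true AND false = false
Overall: false → eliminated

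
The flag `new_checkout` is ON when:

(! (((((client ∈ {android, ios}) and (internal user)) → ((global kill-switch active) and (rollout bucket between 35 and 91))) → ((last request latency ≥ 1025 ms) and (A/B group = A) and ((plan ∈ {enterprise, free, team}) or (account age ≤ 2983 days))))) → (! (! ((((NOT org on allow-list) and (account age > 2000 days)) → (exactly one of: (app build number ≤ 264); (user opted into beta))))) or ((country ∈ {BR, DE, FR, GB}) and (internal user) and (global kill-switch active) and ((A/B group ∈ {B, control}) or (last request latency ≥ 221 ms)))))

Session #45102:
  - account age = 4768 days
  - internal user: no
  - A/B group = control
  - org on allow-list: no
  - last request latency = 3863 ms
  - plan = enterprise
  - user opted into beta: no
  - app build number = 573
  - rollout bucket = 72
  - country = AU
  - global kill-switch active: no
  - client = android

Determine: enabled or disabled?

Atomic conditions:
  client ∈ {android, ios}: android is in the set → true
  internal user: no → false
  global kill-switch active: no → false
  rollout bucket between 35 and 91: 72 in [35, 91] is true
  last request latency ≥ 1025 ms: 3863 ≥ 1025 is true
  A/B group = A: control == A is false
  plan ∈ {enterprise, free, team}: enterprise is in the set → true
  account age ≤ 2983 days: 4768 ≤ 2983 is false
  NOT org on allow-list: no → true
  account age > 2000 days: 4768 > 2000 is true
  app build number ≤ 264: 573 ≤ 264 is false
  user opted into beta: no → false
  country ∈ {BR, DE, FR, GB}: AU is not in the set → false
  A/B group ∈ {B, control}: control is in the set → true
  last request latency ≥ 221 ms: 3863 ≥ 221 is true
Combine:
[1.1.1.1] true AND false = false
[1.1.1.2] false AND true = false
[1.1.1] false → false (antecedent false ⇒ implication holds) = true
[1.1.2.3] true OR false = true
[1.1.2] true AND false AND true = false
[1.1] true → false = false
[1] NOT false = true
[2.1.1.1.1] true AND true = true
[2.1.1.1.2] exactly-one(false, false) = false
[2.1.1.1] true → false = false
[2.1.1] NOT false = true
[2.1] NOT true = false
[2.2.4] true OR true = true
[2.2] false AND false AND false AND true = false
[2] false OR false = false
[root] true → false = false
Overall: false → disabled

Disabled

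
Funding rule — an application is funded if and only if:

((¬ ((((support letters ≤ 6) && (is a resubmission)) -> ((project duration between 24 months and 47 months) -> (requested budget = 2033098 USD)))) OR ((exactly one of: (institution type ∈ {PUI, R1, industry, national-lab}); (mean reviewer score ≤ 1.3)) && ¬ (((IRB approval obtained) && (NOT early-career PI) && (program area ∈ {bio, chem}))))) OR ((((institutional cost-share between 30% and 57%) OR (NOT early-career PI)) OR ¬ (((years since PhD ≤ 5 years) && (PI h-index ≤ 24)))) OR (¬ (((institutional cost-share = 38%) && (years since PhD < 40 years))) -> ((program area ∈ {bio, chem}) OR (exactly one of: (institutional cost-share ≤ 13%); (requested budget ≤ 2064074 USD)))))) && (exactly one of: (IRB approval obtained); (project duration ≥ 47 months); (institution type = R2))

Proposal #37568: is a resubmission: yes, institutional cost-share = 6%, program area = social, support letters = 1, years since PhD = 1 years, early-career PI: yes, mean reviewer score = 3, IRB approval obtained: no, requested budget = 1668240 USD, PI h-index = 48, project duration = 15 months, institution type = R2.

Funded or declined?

Atomic conditions:
  support letters ≤ 6: 1 ≤ 6 is true
  is a resubmission: yes → true
  project duration between 24 months and 47 months: 15 in [24, 47] is false
  requested budget = 2033098 USD: 1668240 == 2033098 is false
  institution type ∈ {PUI, R1, industry, national-lab}: R2 is not in the set → false
  mean reviewer score ≤ 1.3: 3 ≤ 1.3 is false
  IRB approval obtained: no → false
  NOT early-career PI: yes → false
  program area ∈ {bio, chem}: social is not in the set → false
  institutional cost-share between 30% and 57%: 6 in [30, 57] is false
  years since PhD ≤ 5 years: 1 ≤ 5 is true
  PI h-index ≤ 24: 48 ≤ 24 is false
  institutional cost-share = 38%: 6 == 38 is false
  years since PhD < 40 years: 1 < 40 is true
  institutional cost-share ≤ 13%: 6 ≤ 13 is true
  requested budget ≤ 2064074 USD: 1668240 ≤ 2064074 is true
  project duration ≥ 47 months: 15 ≥ 47 is false
  institution type = R2: R2 == R2 is true
Combine:
[1.1.1.1.1] true AND true = true
[1.1.1.1.2] false → false (antecedent false ⇒ implication holds) = true
[1.1.1.1] true → true = true
[1.1.1] NOT true = false
[1.1.2.1] exactly-one(false, false) = false
[1.1.2.2.1] false AND false AND false = false
[1.1.2.2] NOT false = true
[1.1.2] false AND true = false
[1.1] false OR false = false
[1.2.1.1] false OR false = false
[1.2.1.2.1] true AND false = false
[1.2.1.2] NOT false = true
[1.2.1] false OR true = true
[1.2.2.1.1] false AND true = false
[1.2.2.1] NOT false = true
[1.2.2.2.2] exactly-one(true, true) = false
[1.2.2.2] false OR false = false
[1.2.2] true → false = false
[1.2] true OR false = true
[1] false OR true = true
[2] exactly-one(false, false, true) = true
[root] true AND true = true
Overall: true → funded

Funded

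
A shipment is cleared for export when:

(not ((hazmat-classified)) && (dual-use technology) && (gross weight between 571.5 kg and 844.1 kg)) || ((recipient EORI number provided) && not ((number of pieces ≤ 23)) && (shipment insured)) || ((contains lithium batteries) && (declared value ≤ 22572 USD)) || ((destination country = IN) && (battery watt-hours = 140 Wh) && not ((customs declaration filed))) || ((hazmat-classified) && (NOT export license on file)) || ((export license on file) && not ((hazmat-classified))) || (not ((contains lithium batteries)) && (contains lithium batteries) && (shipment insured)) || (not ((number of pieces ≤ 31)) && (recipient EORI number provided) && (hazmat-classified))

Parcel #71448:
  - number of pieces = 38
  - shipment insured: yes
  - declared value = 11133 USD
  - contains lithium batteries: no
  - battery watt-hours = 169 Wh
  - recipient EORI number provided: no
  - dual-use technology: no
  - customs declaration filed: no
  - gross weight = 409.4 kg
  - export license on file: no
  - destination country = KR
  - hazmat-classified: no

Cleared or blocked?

Blocked

Atomic conditions:
  hazmat-classified: no → false
  dual-use technology: no → false
  gross weight between 571.5 kg and 844.1 kg: 409.4 in [571.5, 844.1] is false
  recipient EORI number provided: no → false
  number of pieces ≤ 23: 38 ≤ 23 is false
  shipment insured: yes → true
  contains lithium batteries: no → false
  declared value ≤ 22572 USD: 11133 ≤ 22572 is true
  destination country = IN: KR == IN is false
  battery watt-hours = 140 Wh: 169 == 140 is false
  customs declaration filed: no → false
  NOT export license on file: no → true
  export license on file: no → false
  number of pieces ≤ 31: 38 ≤ 31 is false
Combine:
[1.1] NOT false = true
[1] true AND false AND false = false
[2.2] NOT false = true
[2] false AND true AND true = false
[3] false AND true = false
[4.3] NOT false = true
[4] false AND false AND true = false
[5] false AND true = false
[6.2] NOT false = true
[6] false AND true = false
[7.1] NOT false = true
[7] true AND false AND true = false
[8.1] NOT false = true
[8] true AND false AND false = false
[root] false OR false OR false OR false OR false OR false OR false OR false = false
Overall: false → blocked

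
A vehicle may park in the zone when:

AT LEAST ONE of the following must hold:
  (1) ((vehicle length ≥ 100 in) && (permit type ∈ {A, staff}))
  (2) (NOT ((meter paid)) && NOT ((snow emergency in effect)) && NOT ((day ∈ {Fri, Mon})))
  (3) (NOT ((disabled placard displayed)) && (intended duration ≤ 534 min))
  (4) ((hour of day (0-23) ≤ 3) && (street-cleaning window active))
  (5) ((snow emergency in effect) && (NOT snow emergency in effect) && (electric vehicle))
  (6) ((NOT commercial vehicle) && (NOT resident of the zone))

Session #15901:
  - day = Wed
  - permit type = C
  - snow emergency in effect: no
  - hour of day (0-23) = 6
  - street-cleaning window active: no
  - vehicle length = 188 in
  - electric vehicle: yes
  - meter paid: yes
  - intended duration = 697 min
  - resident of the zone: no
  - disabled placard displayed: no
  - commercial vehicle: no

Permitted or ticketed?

Atomic conditions:
  vehicle length ≥ 100 in: 188 ≥ 100 is true
  permit type ∈ {A, staff}: C is not in the set → false
  meter paid: yes → true
  snow emergency in effect: no → false
  day ∈ {Fri, Mon}: Wed is not in the set → false
  disabled placard displayed: no → false
  intended duration ≤ 534 min: 697 ≤ 534 is false
  hour of day (0-23) ≤ 3: 6 ≤ 3 is false
  street-cleaning window active: no → false
  NOT snow emergency in effect: no → true
  electric vehicle: yes → true
  NOT commercial vehicle: no → true
  NOT resident of the zone: no → true
Combine:
[1] true AND false = false
[2.1] NOT true = false
[2.2] NOT false = true
[2.3] NOT false = true
[2] false AND true AND true = false
[3.1] NOT false = true
[3] true AND false = false
[4] false AND false = false
[5] false AND true AND true = false
[6] true AND true = true
[root] false OR false OR false OR false OR false OR true = true
Overall: true → permitted

Permitted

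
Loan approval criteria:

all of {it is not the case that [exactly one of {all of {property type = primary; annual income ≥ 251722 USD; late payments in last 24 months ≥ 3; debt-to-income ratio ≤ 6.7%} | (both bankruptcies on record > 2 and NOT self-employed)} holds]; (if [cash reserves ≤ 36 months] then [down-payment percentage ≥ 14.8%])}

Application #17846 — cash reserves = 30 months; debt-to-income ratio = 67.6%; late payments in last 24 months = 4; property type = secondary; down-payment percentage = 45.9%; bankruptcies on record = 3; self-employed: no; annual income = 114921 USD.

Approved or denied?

Denied

Atomic conditions:
  property type = primary: secondary == primary is false
  annual income ≥ 251722 USD: 114921 ≥ 251722 is false
  late payments in last 24 months ≥ 3: 4 ≥ 3 is true
  debt-to-income ratio ≤ 6.7%: 67.6 ≤ 6.7 is false
  bankruptcies on record > 2: 3 > 2 is true
  NOT self-employed: no → true
  cash reserves ≤ 36 months: 30 ≤ 36 is true
  down-payment percentage ≥ 14.8%: 45.9 ≥ 14.8 is true
Combine:
[1.1.1] false AND false AND true AND false = false
[1.1.2] true AND true = true
[1.1] exactly-one(false, true) = true
[1] NOT true = false
[2] true → true = true
[root] false AND true = false
Overall: false → denied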